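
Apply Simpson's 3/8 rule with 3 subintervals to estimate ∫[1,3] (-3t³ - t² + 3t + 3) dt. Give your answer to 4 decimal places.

-50.6667

h = (3 − 1)/3 = 0.666667.
Nodes t₀,…,t₃ = 1, 1.666667, 2.333333, 3.
f(t) = -3t³ - t² + 3t + 3: f₀=2, f₁=-8.666667, f₂=-33.555556, f₃=-78.
(3h/8)·[f₀ + 3f₁ + 3f₂ + f₃] = 0.25·(-202.666667) = -50.6667.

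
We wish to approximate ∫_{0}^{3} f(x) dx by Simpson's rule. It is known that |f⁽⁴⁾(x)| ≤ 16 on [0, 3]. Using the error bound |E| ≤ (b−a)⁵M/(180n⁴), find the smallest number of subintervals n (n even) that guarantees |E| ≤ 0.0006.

Need 3888/(180n⁴) ≤ 0.0006.
n⁴ ≥ 3888/(180·0.0006) = 36000 ⇒ n ≥ 13.7745, so the smallest even n is 14. (n must be even for Simpson's rule.)

14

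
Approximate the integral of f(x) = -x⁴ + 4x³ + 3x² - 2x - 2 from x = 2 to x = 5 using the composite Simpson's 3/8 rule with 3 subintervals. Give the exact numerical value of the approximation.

h = (5 − 2)/3 = 1.
Nodes x₀,…,x₃ = 2, 3, 4, 5.
f(x) = -x⁴ + 4x³ + 3x² - 2x - 2: f₀=22, f₁=46, f₂=38, f₃=-62.
(3h/8)·[f₀ + 3f₁ + 3f₂ + f₃] = 0.375·(212) = 79.5.

79.5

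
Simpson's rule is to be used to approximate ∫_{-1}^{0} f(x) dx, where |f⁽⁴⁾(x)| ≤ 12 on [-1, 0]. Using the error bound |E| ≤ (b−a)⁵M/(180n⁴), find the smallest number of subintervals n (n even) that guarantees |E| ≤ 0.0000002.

26

Need 12/(180n⁴) ≤ 0.0000002.
n⁴ ≥ 12/(180·0.0000002) = 333333 ⇒ n ≥ 24.0281, so the smallest even n is 26. (n must be even for Simpson's rule.)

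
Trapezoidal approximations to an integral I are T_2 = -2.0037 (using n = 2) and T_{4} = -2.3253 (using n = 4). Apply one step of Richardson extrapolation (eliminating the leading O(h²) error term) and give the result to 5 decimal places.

R = (4·T_{4} − T_2) / 3 = (4·(-2.3253) − (-2.0037))/3 = (-7.2975)/3 = -2.43250.

-2.43250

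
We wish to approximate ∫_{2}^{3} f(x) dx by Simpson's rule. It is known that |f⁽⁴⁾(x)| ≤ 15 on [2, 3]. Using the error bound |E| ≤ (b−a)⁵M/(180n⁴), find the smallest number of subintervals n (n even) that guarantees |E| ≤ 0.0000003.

Need 15/(180n⁴) ≤ 0.0000003.
n⁴ ≥ 15/(180·0.0000003) = 277778 ⇒ n ≥ 22.9575, so the smallest even n is 24. (n must be even for Simpson's rule.)

24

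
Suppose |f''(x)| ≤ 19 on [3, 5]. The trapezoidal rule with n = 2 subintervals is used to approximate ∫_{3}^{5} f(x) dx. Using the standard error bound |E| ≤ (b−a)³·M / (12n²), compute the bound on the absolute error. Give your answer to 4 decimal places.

|E| ≤ (2)³·19 / (12·2²) = 152/48 = 3.1667.

3.1667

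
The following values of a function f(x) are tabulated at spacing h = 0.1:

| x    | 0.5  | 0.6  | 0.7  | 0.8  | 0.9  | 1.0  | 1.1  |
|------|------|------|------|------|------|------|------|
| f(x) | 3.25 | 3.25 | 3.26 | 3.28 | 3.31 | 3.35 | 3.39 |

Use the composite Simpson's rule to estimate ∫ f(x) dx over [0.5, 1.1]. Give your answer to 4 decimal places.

1.9767

h = 0.1, n = 6.
(h/3)·[y₀ + 4y₁ + 2y₂ + 4y₃ + 2y₄ + 4y₅ + y₆] = 0.033333·(59.30) = 1.9767.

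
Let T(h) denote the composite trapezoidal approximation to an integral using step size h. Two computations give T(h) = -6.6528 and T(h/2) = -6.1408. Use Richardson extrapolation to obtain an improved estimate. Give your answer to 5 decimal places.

-5.97013

R = (4·T(h/2) − T(h)) / 3 = (4·(-6.1408) − (-6.6528))/3 = (-17.9104)/3 = -5.97013.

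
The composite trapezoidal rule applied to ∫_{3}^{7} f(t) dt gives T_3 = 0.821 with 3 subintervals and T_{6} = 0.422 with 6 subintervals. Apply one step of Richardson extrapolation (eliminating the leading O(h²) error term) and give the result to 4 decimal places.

R = (4·T_{6} − T_3) / 3 = (4·0.422 − 0.821)/3 = (0.867)/3 = 0.2890.

0.2890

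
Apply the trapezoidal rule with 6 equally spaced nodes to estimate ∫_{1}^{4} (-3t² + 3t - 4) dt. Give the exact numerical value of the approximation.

-53.04

h = (4 − 1)/5 = 0.6.
Nodes t₀,…,t₅ = 1, 1.6, 2.2, 2.8, 3.4, 4.
f(t) = -3t² + 3t - 4: f₀=-4, f₁=-6.88, f₂=-11.92, f₃=-19.12, f₄=-28.48, f₅=-40.
(h/2)·[f₀ + 2f₁ + 2f₂ + 2f₃ + 2f₄ + f₅] = 0.3·(-176.8) = -53.04.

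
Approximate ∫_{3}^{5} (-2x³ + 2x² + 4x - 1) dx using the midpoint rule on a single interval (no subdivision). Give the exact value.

-162

M = (b−a)·f(4) = 2·(-81) = -162.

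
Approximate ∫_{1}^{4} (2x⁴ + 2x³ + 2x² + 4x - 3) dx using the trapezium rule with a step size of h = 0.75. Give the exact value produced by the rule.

628.04296875

h = (4 − 1)/4 = 0.75.
Nodes x₀,…,x₄ = 1, 1.75, 2.5, 3.25, 4.
f(x) = 2x⁴ + 2x³ + 2x² + 4x - 3: f₀=7, f₁=39.6015625, f₂=128.875, f₃=322.9140625, f₄=685.
(h/2)·[f₀ + 2f₁ + 2f₂ + 2f₃ + f₄] = 0.375·(1674.78125) = 628.04296875.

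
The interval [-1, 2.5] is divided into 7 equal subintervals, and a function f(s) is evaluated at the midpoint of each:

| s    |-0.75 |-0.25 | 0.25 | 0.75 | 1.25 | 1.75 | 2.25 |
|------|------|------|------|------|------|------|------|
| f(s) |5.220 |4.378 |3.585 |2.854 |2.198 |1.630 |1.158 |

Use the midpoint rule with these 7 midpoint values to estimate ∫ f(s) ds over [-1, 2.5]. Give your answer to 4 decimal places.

h = 0.5, n = 7.
h·[y(m₁) + y(m₂) + y(m₃) + y(m₄) + y(m₅) + y(m₆) + y(m₇)] = 0.5·(21.023) = 10.5115.

10.5115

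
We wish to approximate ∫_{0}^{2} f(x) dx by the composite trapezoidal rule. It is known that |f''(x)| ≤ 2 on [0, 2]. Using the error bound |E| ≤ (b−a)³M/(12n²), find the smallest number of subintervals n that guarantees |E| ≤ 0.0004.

Need 16/(12n²) ≤ 0.0004.
n² ≥ 16/(12·0.0004) = 3333.33 ⇒ n ≥ 57.7350, so the smallest n is 58.

58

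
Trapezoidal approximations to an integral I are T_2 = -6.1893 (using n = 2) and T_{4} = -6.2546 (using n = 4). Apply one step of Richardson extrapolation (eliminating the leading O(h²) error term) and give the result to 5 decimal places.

R = (4·T_{4} − T_2) / 3 = (4·(-6.2546) − (-6.1893))/3 = (-18.8291)/3 = -6.27637.

-6.27637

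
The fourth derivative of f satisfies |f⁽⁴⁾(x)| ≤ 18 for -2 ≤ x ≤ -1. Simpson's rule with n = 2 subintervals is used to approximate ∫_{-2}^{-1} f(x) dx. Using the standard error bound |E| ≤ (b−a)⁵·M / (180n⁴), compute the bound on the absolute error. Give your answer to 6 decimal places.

0.006250

|E| ≤ (1)⁵·18 / (180·2⁴) = 18/2880 = 0.006250.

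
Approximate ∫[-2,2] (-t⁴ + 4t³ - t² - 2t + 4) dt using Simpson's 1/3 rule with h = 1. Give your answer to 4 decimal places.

h = (2 − (-2))/4 = 1.
Nodes t₀,…,t₄ = -2, -1, 0, 1, 2.
f(t) = -t⁴ + 4t³ - t² - 2t + 4: f₀=-44, f₁=0, f₂=4, f₃=4, f₄=12.
(h/3)·[f₀ + 4f₁ + 2f₂ + 4f₃ + f₄] = 0.333333·(-8) = -2.6667.

-2.6667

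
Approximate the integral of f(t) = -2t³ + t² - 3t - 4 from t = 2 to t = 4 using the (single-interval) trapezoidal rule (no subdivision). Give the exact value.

-150

T = (b−a)/2 · [f(2) + f(4)] = 1·[(-22) + (-128)] = -150.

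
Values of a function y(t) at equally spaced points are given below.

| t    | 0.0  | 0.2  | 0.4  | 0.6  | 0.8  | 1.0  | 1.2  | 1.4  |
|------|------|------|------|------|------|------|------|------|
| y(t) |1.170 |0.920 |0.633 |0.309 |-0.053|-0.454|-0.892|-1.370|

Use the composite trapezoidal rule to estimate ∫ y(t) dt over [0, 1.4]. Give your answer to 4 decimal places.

0.0726

h = 0.2, n = 7.
(h/2)·[y₀ + 2y₁ + 2y₂ + 2y₃ + 2y₄ + 2y₅ + 2y₆ + y₇] = 0.1·(0.726) = 0.0726.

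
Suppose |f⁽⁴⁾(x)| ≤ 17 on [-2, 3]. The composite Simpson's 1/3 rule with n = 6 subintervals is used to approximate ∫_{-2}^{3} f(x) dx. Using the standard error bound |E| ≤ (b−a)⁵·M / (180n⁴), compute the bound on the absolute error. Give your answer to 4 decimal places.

0.2277

|E| ≤ (5)⁵·17 / (180·6⁴) = 53125/233280 = 0.2277.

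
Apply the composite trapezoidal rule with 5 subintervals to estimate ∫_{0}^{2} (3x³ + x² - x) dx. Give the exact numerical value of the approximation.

h = (2 − 0)/5 = 0.4.
Nodes x₀,…,x₅ = 0, 0.4, 0.8, 1.2, 1.6, 2.
f(x) = 3x³ + x² - x: f₀=0, f₁=-0.048, f₂=1.376, f₃=5.424, f₄=13.248, f₅=26.
(h/2)·[f₀ + 2f₁ + 2f₂ + 2f₃ + 2f₄ + f₅] = 0.2·(66) = 13.2.

13.2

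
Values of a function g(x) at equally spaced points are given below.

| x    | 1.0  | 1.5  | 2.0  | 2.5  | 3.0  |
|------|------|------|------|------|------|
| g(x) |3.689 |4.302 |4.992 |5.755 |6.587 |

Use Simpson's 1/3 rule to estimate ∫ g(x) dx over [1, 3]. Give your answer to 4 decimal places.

10.0813

h = 0.5, n = 4.
(h/3)·[y₀ + 4y₁ + 2y₂ + 4y₃ + y₄] = 0.166667·(60.488) = 10.0813.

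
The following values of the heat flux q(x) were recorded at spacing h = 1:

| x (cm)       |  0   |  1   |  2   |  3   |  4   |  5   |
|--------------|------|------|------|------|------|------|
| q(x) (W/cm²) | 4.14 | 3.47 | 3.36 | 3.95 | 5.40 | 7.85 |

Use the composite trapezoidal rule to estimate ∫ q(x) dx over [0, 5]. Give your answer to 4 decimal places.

22.1750

h = 1, n = 5.
(h/2)·[y₀ + 2y₁ + 2y₂ + 2y₃ + 2y₄ + y₅] = 0.5·(44.35) = 22.1750.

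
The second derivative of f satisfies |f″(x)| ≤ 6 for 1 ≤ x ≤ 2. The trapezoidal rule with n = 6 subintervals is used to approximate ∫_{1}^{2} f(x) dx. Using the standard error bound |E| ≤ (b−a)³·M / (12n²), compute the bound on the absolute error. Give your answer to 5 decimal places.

|E| ≤ (1)³·6 / (12·6²) = 6/432 = 0.01389.

0.01389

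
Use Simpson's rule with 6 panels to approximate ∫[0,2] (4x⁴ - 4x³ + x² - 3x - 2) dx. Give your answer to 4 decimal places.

h = (2 − 0)/6 = 0.333333.
Nodes x₀,…,x₆ = 0, 0.333333, 0.666667, 1, 1.333333, 1.666667, 2.
f(x) = 4x⁴ - 4x³ + x² - 3x - 2: f₀=-2, f₁=-2.987654, f₂=-3.950617, f₃=-4, f₄=-1.061728, f₅=8.123457, f₆=28.
(h/3)·[f₀ + 4f₁ + 2f₂ + 4f₃ + 2f₄ + 4f₅ + f₆] = 0.111111·(20.518519) = 2.2798.

2.2798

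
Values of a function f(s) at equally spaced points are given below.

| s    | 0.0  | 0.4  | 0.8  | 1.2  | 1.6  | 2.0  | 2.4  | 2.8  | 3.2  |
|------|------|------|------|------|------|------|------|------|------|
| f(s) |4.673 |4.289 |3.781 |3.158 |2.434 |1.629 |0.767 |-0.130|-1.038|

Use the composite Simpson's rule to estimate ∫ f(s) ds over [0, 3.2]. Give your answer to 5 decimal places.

h = 0.4, n = 8.
(h/3)·[y₀ + 4y₁ + 2y₂ + 4y₃ + 2y₄ + 4y₅ + 2y₆ + 4y₇ + y₈] = 0.133333·(53.383) = 7.11773.

7.11773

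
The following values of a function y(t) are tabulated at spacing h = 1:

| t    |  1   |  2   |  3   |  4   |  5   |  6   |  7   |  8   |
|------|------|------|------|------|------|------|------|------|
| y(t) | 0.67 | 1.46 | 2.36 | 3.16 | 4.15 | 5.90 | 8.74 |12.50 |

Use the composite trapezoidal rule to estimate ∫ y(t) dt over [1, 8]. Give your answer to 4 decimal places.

32.3550

h = 1, n = 7.
(h/2)·[y₀ + 2y₁ + 2y₂ + 2y₃ + 2y₄ + 2y₅ + 2y₆ + y₇] = 0.5·(64.71) = 32.3550.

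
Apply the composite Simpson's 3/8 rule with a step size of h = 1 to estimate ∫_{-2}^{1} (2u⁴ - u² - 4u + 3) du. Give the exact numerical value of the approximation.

h = (1 − (-2))/3 = 1.
Nodes u₀,…,u₃ = -2, -1, 0, 1.
f(u) = 2u⁴ - u² - 4u + 3: f₀=39, f₁=8, f₂=3, f₃=0.
(3h/8)·[f₀ + 3f₁ + 3f₂ + f₃] = 0.375·(72) = 27.

27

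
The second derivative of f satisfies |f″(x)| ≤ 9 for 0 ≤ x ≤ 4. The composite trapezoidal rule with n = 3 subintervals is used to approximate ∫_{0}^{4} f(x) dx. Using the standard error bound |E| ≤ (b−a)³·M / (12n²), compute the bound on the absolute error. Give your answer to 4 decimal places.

|E| ≤ (4)³·9 / (12·3²) = 576/108 = 5.3333.

5.3333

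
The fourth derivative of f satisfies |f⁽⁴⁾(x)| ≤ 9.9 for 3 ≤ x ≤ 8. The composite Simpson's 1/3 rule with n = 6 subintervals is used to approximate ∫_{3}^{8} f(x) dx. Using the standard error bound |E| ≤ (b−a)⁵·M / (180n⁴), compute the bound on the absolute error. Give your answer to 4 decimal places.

0.1326

|E| ≤ (5)⁵·9.9 / (180·6⁴) = 30937.5/233280 = 0.1326.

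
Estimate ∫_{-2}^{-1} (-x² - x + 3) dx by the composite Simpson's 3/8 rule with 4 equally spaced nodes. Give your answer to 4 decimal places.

2.1667

h = (-1 − (-2))/3 = 0.333333.
Nodes x₀,…,x₃ = -2, -1.666667, -1.333333, -1.
f(x) = -x² - x + 3: f₀=1, f₁=1.888889, f₂=2.555556, f₃=3.
(3h/8)·[f₀ + 3f₁ + 3f₂ + f₃] = 0.125·(17.333333) = 2.1667.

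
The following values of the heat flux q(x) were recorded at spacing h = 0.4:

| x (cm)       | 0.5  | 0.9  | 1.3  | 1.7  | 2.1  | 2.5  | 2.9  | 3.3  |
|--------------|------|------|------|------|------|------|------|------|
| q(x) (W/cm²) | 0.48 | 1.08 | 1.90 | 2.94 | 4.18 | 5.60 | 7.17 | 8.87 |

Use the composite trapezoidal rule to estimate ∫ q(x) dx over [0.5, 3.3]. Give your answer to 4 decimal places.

h = 0.4, n = 7.
(h/2)·[y₀ + 2y₁ + 2y₂ + 2y₃ + 2y₄ + 2y₅ + 2y₆ + y₇] = 0.2·(55.09) = 11.0180.

11.0180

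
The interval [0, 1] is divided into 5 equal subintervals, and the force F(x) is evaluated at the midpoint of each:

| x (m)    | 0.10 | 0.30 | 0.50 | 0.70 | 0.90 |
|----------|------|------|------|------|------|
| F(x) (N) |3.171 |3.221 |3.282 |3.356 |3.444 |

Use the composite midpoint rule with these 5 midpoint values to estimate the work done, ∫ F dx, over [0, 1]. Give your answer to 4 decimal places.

h = 0.2, n = 5.
h·[y(m₁) + y(m₂) + y(m₃) + y(m₄) + y(m₅)] = 0.2·(16.474) = 3.2948.

3.2948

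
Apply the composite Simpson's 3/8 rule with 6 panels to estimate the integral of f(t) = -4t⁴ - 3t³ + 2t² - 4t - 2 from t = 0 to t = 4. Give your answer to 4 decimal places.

h = (4 − 0)/6 = 0.666667.
Nodes t₀,…,t₆ = 0, 0.666667, 1.333333, 2, 2.666667, 3.333333, 4.
f(t) = -4t⁴ - 3t³ + 2t² - 4t - 2: f₀=-2, f₁=-5.456790, f₂=-23.530864, f₃=-90, f₄=-257.604938, f₅=-598.049383, f₆=-1202.
(3h/8)·[f₀ + 3f₁ + 3f₂ + 2f₃ + 3f₄ + 3f₅ + f₆] = 0.25·(-4037.925926) = -1009.4815.

-1009.4815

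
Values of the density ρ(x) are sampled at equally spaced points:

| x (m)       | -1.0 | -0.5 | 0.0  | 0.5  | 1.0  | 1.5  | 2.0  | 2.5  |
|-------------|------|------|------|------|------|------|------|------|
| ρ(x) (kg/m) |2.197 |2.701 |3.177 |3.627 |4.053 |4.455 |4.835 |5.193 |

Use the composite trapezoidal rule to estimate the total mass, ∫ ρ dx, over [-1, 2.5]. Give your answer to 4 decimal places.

13.2715

h = 0.5, n = 7.
(h/2)·[y₀ + 2y₁ + 2y₂ + 2y₃ + 2y₄ + 2y₅ + 2y₆ + y₇] = 0.25·(53.086) = 13.2715.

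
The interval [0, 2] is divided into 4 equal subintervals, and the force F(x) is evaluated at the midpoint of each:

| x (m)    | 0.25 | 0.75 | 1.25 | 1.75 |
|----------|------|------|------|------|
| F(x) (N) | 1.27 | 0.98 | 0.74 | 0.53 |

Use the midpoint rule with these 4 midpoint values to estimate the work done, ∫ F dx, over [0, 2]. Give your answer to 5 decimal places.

h = 0.5, n = 4.
h·[y(m₁) + y(m₂) + y(m₃) + y(m₄)] = 0.5·(3.52) = 1.76000.

1.76000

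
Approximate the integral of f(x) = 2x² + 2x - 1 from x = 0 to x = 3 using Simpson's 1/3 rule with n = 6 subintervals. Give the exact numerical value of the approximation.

24

h = (3 − 0)/6 = 0.5.
Nodes x₀,…,x₆ = 0, 0.5, 1, 1.5, 2, 2.5, 3.
f(x) = 2x² + 2x - 1: f₀=-1, f₁=0.5, f₂=3, f₃=6.5, f₄=11, f₅=16.5, f₆=23.
(h/3)·[f₀ + 4f₁ + 2f₂ + 4f₃ + 2f₄ + 4f₅ + f₆] = 0.166667·(144) = 24.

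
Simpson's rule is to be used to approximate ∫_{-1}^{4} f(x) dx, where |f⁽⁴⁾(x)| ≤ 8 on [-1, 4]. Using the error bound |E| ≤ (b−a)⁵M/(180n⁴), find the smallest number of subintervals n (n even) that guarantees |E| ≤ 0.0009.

Need 25000/(180n⁴) ≤ 0.0009.
n⁴ ≥ 25000/(180·0.0009) = 154321 ⇒ n ≥ 19.8201, so the smallest even n is 20. (n must be even for Simpson's rule.)

20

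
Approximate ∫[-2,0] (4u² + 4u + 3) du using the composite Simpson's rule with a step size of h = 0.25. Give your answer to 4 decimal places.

h = (0 − (-2))/8 = 0.25.
Nodes u₀,…,u₈ = -2, -1.75, -1.5, -1.25, -1, -0.75, -0.5, -0.25, 0.
f(u) = 4u² + 4u + 3: f₀=11, f₁=8.25, f₂=6, f₃=4.25, f₄=3, f₅=2.25, f₆=2, f₇=2.25, f₈=3.
(h/3)·[f₀ + 4f₁ + 2f₂ + 4f₃ + 2f₄ + 4f₅ + 2f₆ + 4f₇ + f₈] = 0.083333·(104) = 8.6667.

8.6667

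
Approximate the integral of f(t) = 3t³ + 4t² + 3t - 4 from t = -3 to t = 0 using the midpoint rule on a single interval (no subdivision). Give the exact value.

M = (b−a)·f(-1.5) = 3·(-9.625) = -28.875.

-28.875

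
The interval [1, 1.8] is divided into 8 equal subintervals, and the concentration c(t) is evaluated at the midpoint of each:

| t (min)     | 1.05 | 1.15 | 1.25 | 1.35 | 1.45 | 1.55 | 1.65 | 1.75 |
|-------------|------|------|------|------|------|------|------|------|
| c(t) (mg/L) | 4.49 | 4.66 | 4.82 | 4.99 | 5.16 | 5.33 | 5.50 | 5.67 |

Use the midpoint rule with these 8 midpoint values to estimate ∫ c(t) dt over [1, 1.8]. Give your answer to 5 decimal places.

4.06200

h = 0.1, n = 8.
h·[y(m₁) + y(m₂) + y(m₃) + y(m₄) + y(m₅) + y(m₆) + y(m₇) + y(m₈)] = 0.1·(40.62) = 4.06200.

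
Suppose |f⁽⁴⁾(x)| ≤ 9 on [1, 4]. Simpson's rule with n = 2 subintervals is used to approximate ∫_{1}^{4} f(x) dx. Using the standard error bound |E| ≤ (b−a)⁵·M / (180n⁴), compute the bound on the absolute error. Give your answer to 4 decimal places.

0.7594

|E| ≤ (3)⁵·9 / (180·2⁴) = 2187/2880 = 0.7594.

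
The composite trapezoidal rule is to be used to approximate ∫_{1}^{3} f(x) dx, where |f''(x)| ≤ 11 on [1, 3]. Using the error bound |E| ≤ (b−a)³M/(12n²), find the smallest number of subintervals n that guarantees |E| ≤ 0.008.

31

Need 88/(12n²) ≤ 0.008.
n² ≥ 88/(12·0.008) = 916.667 ⇒ n ≥ 30.2765, so the smallest n is 31.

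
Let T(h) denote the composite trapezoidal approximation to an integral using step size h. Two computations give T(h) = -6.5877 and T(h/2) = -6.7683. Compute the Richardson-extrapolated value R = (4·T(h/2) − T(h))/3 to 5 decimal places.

R = (4·T(h/2) − T(h)) / 3 = (4·(-6.7683) − (-6.5877))/3 = (-20.4855)/3 = -6.82850.

-6.82850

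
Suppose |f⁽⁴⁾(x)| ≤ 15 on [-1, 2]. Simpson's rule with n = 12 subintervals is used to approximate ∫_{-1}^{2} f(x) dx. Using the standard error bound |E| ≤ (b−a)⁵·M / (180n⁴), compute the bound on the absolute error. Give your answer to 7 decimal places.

|E| ≤ (3)⁵·15 / (180·12⁴) = 3645/3732480 = 0.0009766.

0.0009766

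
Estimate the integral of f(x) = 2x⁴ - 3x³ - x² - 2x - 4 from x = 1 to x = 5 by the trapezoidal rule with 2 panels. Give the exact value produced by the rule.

952

h = (5 − 1)/2 = 2.
Nodes x₀,…,x₂ = 1, 3, 5.
f(x) = 2x⁴ - 3x³ - x² - 2x - 4: f₀=-8, f₁=62, f₂=836.
(h/2)·[f₀ + 2f₁ + f₂] = 1·(952) = 952.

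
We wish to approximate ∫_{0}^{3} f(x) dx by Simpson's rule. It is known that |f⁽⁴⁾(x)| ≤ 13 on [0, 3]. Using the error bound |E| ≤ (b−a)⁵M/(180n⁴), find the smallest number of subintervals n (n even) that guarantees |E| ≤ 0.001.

Need 3159/(180n⁴) ≤ 0.001.
n⁴ ≥ 3159/(180·0.001) = 17550 ⇒ n ≥ 11.5098, so the smallest even n is 12. (n must be even for Simpson's rule.)

12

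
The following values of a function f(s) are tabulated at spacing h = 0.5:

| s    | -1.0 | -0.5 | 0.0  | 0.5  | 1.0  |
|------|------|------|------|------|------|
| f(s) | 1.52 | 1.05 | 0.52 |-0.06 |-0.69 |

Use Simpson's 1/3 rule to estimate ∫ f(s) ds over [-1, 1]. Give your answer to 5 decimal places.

h = 0.5, n = 4.
(h/3)·[y₀ + 4y₁ + 2y₂ + 4y₃ + y₄] = 0.166667·(5.83) = 0.97167.

0.97167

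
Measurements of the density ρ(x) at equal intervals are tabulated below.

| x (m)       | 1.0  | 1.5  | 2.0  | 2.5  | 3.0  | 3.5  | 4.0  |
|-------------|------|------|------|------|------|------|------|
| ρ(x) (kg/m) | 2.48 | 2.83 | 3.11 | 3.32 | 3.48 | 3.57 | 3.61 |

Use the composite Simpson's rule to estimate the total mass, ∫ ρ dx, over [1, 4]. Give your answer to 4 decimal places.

9.6917

h = 0.5, n = 6.
(h/3)·[y₀ + 4y₁ + 2y₂ + 4y₃ + 2y₄ + 4y₅ + y₆] = 0.166667·(58.15) = 9.6917.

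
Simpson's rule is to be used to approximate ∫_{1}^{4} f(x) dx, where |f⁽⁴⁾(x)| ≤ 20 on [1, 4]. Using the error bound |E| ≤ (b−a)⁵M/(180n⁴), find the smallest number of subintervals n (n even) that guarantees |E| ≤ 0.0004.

Need 4860/(180n⁴) ≤ 0.0004.
n⁴ ≥ 4860/(180·0.0004) = 67500 ⇒ n ≥ 16.1185, so the smallest even n is 18. (n must be even for Simpson's rule.)

18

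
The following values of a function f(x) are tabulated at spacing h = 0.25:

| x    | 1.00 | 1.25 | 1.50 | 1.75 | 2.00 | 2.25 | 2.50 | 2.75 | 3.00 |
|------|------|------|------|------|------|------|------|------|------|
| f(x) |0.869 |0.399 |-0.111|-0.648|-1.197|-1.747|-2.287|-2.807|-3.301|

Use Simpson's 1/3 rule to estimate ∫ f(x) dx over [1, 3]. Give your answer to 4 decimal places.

h = 0.25, n = 8.
(h/3)·[y₀ + 4y₁ + 2y₂ + 4y₃ + 2y₄ + 4y₅ + 2y₆ + 4y₇ + y₈] = 0.083333·(-28.834) = -2.4028.

-2.4028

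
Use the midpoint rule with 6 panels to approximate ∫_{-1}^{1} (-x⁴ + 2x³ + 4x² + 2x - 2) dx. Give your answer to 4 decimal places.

h = (1 − (-1))/6 = 0.333333.
Midpoints m₁,…,m₆ = -0.833333, -0.5, -0.166667, 0.166667, 0.5, 0.833333.
f(m₁)=-2.528549, f(m₂)=-2.3125, f(m₃)=-2.232253, f(m₄)=-1.547068, f(m₅)=0.1875, f(m₆)=3.119599.
h·[f(m₁) + f(m₂) + f(m₃) + f(m₄) + f(m₅) + f(m₆)] = 0.333333·(-5.313272) = -1.7711.

-1.7711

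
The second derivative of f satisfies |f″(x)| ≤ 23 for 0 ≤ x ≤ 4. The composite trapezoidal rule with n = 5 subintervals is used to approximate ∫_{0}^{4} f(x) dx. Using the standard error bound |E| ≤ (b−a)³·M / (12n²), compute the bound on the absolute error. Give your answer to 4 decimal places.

|E| ≤ (4)³·23 / (12·5²) = 1472/300 = 4.9067.

4.9067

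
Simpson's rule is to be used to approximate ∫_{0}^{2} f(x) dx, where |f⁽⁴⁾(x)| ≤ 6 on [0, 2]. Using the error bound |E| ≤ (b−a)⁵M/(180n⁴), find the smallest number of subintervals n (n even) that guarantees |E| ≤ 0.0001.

12

Need 192/(180n⁴) ≤ 0.0001.
n⁴ ≥ 192/(180·0.0001) = 10666.7 ⇒ n ≥ 10.1627, so the smallest even n is 12. (n must be even for Simpson's rule.)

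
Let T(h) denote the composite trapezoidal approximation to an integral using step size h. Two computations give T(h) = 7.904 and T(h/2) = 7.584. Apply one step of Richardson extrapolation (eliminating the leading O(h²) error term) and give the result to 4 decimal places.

R = (4·T(h/2) − T(h)) / 3 = (4·7.584 − 7.904)/3 = (22.432)/3 = 7.4773.

7.4773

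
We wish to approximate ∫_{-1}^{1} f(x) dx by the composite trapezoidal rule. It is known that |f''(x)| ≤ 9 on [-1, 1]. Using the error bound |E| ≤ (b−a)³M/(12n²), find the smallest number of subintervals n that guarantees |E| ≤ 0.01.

25

Need 72/(12n²) ≤ 0.01.
n² ≥ 72/(12·0.01) = 600 ⇒ n ≥ 24.4949, so the smallest n is 25.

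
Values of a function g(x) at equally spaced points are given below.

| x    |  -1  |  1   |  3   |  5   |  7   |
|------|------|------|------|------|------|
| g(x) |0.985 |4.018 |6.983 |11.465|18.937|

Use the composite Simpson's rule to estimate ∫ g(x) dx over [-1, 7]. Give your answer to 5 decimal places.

h = 2, n = 4.
(h/3)·[y₀ + 4y₁ + 2y₂ + 4y₃ + y₄] = 0.666667·(95.820) = 63.88000.

63.88000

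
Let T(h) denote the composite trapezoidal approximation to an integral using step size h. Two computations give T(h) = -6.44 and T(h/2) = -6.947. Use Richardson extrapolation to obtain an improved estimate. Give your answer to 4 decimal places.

R = (4·T(h/2) − T(h)) / 3 = (4·(-6.947) − (-6.44))/3 = (-21.348)/3 = -7.1160.

-7.1160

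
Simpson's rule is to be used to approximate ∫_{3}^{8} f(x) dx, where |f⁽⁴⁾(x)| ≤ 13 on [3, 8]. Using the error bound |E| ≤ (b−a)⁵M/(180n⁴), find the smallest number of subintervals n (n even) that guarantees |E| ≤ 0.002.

20

Need 40625/(180n⁴) ≤ 0.002.
n⁴ ≥ 40625/(180·0.002) = 112847 ⇒ n ≥ 18.3283, so the smallest even n is 20. (n must be even for Simpson's rule.)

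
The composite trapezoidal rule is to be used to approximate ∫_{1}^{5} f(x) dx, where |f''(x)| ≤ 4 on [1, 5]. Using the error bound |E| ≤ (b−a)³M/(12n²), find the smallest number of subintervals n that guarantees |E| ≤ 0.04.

24

Need 256/(12n²) ≤ 0.04.
n² ≥ 256/(12·0.04) = 533.333 ⇒ n ≥ 23.0940, so the smallest n is 24.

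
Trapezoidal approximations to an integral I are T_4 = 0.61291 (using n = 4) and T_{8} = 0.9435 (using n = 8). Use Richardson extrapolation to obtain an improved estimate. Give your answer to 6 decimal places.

R = (4·T_{8} − T_4) / 3 = (4·0.9435 − 0.61291)/3 = (3.16109)/3 = 1.053697.

1.053697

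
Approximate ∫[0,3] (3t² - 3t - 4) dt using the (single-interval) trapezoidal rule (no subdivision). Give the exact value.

T = (b−a)/2 · [f(0) + f(3)] = 1.5·[(-4) + 14] = 15.

15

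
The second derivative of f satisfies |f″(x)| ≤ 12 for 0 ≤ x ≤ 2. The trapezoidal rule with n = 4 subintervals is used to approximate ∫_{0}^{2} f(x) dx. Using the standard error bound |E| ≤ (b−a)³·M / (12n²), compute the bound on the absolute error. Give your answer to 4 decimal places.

0.5000

|E| ≤ (2)³·12 / (12·4²) = 96/192 = 0.5000.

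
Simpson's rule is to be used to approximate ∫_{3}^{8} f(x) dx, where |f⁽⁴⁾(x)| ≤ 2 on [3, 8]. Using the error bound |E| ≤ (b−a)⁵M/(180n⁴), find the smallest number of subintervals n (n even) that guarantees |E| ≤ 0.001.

Need 6250/(180n⁴) ≤ 0.001.
n⁴ ≥ 6250/(180·0.001) = 34722.2 ⇒ n ≥ 13.6506, so the smallest even n is 14. (n must be even for Simpson's rule.)

14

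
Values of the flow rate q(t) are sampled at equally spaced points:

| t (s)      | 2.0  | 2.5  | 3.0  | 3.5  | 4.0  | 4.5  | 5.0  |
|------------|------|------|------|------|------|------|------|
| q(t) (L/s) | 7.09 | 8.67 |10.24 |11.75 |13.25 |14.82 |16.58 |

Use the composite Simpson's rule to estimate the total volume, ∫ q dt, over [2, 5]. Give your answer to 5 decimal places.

35.26833

h = 0.5, n = 6.
(h/3)·[y₀ + 4y₁ + 2y₂ + 4y₃ + 2y₄ + 4y₅ + y₆] = 0.166667·(211.61) = 35.26833.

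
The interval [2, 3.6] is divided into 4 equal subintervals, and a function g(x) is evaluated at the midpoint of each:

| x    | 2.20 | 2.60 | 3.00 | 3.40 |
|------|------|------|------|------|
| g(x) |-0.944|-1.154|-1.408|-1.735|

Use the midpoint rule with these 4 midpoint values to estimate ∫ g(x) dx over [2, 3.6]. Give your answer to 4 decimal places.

-2.0964

h = 0.4, n = 4.
h·[y(m₁) + y(m₂) + y(m₃) + y(m₄)] = 0.4·(-5.241) = -2.0964.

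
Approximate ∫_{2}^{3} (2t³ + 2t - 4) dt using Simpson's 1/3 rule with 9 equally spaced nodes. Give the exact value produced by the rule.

33.5

h = (3 − 2)/8 = 0.125.
Nodes t₀,…,t₈ = 2, 2.125, 2.25, 2.375, 2.5, 2.625, 2.75, 2.875, 3.
f(t) = 2t³ + 2t - 4: f₀=16, f₁=19.44140625, f₂=23.28125, f₃=27.54296875, f₄=32.25, f₅=37.42578125, f₆=43.09375, f₇=49.27734375, f₈=56.
(h/3)·[f₀ + 4f₁ + 2f₂ + 4f₃ + 2f₄ + 4f₅ + 2f₆ + 4f₇ + f₈] = 0.041667·(804) = 33.5.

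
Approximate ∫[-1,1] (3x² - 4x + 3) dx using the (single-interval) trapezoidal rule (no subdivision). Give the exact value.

12

T = (b−a)/2 · [f(-1) + f(1)] = 1·[10 + 2] = 12.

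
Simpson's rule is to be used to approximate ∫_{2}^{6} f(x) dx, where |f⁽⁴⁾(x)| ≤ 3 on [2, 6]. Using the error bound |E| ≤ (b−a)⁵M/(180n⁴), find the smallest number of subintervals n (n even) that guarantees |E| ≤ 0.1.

Need 3072/(180n⁴) ≤ 0.1.
n⁴ ≥ 3072/(180·0.1) = 170.667 ⇒ n ≥ 3.6144, so the smallest even n is 4. (n must be even for Simpson's rule.)

4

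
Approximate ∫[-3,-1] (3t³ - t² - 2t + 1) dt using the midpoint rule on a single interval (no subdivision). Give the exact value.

-46

M = (b−a)·f(-2) = 2·(-23) = -46.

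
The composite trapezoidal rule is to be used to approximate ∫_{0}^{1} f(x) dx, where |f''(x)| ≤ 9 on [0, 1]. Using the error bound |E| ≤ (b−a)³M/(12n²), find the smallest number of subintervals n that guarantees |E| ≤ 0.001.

28

Need 9/(12n²) ≤ 0.001.
n² ≥ 9/(12·0.001) = 750 ⇒ n ≥ 27.3861, so the smallest n is 28.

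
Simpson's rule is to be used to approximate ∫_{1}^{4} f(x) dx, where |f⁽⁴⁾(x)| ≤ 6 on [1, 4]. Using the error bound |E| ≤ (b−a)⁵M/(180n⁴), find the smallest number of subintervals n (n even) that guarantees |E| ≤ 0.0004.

Need 1458/(180n⁴) ≤ 0.0004.
n⁴ ≥ 1458/(180·0.0004) = 20250 ⇒ n ≥ 11.9291, so the smallest even n is 12. (n must be even for Simpson's rule.)

12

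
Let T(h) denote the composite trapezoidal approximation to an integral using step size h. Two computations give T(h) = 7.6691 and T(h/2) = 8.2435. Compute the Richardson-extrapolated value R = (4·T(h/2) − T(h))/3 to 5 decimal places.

R = (4·T(h/2) − T(h)) / 3 = (4·8.2435 − 7.6691)/3 = (25.3049)/3 = 8.43497.

8.43497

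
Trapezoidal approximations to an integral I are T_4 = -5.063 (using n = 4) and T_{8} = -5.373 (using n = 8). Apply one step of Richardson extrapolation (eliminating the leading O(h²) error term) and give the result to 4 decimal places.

R = (4·T_{8} − T_4) / 3 = (4·(-5.373) − (-5.063))/3 = (-16.429)/3 = -5.4763.

-5.4763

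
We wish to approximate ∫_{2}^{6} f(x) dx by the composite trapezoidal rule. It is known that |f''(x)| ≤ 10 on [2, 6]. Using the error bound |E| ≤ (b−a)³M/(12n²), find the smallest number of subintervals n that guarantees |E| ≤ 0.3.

14

Need 640/(12n²) ≤ 0.3.
n² ≥ 640/(12·0.3) = 177.778 ⇒ n ≥ 13.3333, so the smallest n is 14.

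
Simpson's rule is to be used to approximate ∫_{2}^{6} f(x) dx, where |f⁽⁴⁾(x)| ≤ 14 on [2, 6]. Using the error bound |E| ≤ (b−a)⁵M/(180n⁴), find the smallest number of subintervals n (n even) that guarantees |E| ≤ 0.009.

10

Need 14336/(180n⁴) ≤ 0.009.
n⁴ ≥ 14336/(180·0.009) = 8849.38 ⇒ n ≥ 9.6990, so the smallest even n is 10. (n must be even for Simpson's rule.)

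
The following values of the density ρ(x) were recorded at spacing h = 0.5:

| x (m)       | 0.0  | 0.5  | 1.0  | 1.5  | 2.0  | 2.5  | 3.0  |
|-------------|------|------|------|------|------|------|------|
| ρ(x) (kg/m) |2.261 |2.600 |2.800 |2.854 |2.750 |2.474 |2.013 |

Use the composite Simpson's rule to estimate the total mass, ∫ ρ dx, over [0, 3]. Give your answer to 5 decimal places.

7.84767

h = 0.5, n = 6.
(h/3)·[y₀ + 4y₁ + 2y₂ + 4y₃ + 2y₄ + 4y₅ + y₆] = 0.166667·(47.086) = 7.84767.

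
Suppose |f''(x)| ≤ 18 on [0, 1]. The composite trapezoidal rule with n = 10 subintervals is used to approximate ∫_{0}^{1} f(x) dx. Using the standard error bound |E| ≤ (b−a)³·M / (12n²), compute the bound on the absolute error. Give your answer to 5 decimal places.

|E| ≤ (1)³·18 / (12·10²) = 18/1200 = 0.01500.

0.01500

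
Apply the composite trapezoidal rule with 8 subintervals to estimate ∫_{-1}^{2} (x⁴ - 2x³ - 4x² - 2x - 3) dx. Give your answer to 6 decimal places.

h = (2 − (-1))/8 = 0.375.
Nodes x₀,…,x₈ = -1, -0.625, -0.25, 0.125, 0.5, 0.875, 1.25, 1.625, 2.
f(x) = x⁴ - 2x³ - 4x² - 2x - 3: f₀=-2, f₁=-2.671630859375, f₂=-2.71484375, f₃=-3.316162109375, f₄=-5.1875, f₅=-8.566162109375, f₆=-13.21484375, f₇=-18.421630859375, f₈=-23.
(h/2)·[f₀ + 2f₁ + 2f₂ + 2f₃ + 2f₄ + 2f₅ + 2f₆ + 2f₇ + f₈] = 0.1875·(-133.185546875) = -24.972290.

-24.972290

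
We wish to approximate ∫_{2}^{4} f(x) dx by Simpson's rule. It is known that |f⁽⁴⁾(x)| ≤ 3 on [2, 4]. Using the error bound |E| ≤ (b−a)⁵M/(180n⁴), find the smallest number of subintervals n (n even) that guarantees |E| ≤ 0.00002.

Need 96/(180n⁴) ≤ 0.00002.
n⁴ ≥ 96/(180·0.00002) = 26666.7 ⇒ n ≥ 12.7789, so the smallest even n is 14. (n must be even for Simpson's rule.)

14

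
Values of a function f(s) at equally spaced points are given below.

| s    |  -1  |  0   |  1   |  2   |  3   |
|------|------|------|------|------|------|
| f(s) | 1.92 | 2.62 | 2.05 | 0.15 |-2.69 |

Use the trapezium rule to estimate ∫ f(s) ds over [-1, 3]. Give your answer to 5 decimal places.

4.43500

h = 1, n = 4.
(h/2)·[y₀ + 2y₁ + 2y₂ + 2y₃ + y₄] = 0.5·(8.87) = 4.43500.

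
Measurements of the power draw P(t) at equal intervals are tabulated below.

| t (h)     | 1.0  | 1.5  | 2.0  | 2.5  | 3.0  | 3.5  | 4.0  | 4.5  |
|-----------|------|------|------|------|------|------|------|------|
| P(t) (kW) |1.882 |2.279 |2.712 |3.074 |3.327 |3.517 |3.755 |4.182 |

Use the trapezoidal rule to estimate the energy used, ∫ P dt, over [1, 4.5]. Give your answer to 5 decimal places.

h = 0.5, n = 7.
(h/2)·[y₀ + 2y₁ + 2y₂ + 2y₃ + 2y₄ + 2y₅ + 2y₆ + y₇] = 0.25·(43.392) = 10.84800.

10.84800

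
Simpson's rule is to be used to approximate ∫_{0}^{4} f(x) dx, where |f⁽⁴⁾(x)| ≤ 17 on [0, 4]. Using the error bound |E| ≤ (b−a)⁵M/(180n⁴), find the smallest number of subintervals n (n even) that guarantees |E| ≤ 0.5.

4

Need 17408/(180n⁴) ≤ 0.5.
n⁴ ≥ 17408/(180·0.5) = 193.422 ⇒ n ≥ 3.7293, so the smallest even n is 4. (n must be even for Simpson's rule.)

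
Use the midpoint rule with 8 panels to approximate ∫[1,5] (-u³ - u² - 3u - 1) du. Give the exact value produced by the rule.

h = (5 − 1)/8 = 0.5.
Midpoints m₁,…,m₈ = 1.25, 1.75, 2.25, 2.75, 3.25, 3.75, 4.25, 4.75.
f(m₁)=-8.265625, f(m₂)=-14.671875, f(m₃)=-24.203125, f(m₄)=-37.609375, f(m₅)=-55.640625, f(m₆)=-79.046875, f(m₇)=-108.578125, f(m₈)=-144.984375.
h·[f(m₁) + f(m₂) + f(m₃) + f(m₄) + f(m₅) + f(m₆) + f(m₇) + f(m₈)] = 0.5·(-473) = -236.5.

-236.5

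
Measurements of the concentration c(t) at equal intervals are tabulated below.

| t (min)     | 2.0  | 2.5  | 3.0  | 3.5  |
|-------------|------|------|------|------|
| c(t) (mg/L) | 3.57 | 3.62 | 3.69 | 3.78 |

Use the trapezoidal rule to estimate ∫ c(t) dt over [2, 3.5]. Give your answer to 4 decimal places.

h = 0.5, n = 3.
(h/2)·[y₀ + 2y₁ + 2y₂ + y₃] = 0.25·(21.97) = 5.4925.

5.4925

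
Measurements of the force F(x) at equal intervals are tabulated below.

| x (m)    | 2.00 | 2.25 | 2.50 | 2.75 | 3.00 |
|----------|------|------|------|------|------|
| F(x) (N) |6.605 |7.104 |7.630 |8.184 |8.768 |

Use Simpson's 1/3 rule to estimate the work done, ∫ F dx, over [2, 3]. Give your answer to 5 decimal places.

h = 0.25, n = 4.
(h/3)·[y₀ + 4y₁ + 2y₂ + 4y₃ + y₄] = 0.083333·(91.785) = 7.64875.

7.64875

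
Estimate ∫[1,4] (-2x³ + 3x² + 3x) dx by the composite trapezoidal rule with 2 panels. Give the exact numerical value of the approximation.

-55.5

h = (4 − 1)/2 = 1.5.
Nodes x₀,…,x₂ = 1, 2.5, 4.
f(x) = -2x³ + 3x² + 3x: f₀=4, f₁=-5, f₂=-68.
(h/2)·[f₀ + 2f₁ + f₂] = 0.75·(-74) = -55.5.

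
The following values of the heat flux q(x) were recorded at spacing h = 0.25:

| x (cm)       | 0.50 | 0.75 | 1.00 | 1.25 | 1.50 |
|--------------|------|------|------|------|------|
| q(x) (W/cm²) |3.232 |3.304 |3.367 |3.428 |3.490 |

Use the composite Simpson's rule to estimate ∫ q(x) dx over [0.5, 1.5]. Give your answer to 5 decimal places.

h = 0.25, n = 4.
(h/3)·[y₀ + 4y₁ + 2y₂ + 4y₃ + y₄] = 0.083333·(40.384) = 3.36533.

3.36533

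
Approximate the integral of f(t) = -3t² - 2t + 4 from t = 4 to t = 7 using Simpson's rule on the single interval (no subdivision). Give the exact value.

-300

S = (b−a)/6 · [f(4) + 4f(5.5) + f(7)] = 0.5·[(-52) + 4·(-97.75) + (-157)] = -300.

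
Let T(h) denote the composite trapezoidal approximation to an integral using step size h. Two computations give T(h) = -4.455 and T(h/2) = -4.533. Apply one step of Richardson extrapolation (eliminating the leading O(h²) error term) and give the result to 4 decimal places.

-4.5590

R = (4·T(h/2) − T(h)) / 3 = (4·(-4.533) − (-4.455))/3 = (-13.677)/3 = -4.5590.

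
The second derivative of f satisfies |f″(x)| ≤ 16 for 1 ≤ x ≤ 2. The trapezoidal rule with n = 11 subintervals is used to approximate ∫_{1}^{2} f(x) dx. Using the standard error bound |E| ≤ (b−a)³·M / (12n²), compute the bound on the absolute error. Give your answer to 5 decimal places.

|E| ≤ (1)³·16 / (12·11²) = 16/1452 = 0.01102.

0.01102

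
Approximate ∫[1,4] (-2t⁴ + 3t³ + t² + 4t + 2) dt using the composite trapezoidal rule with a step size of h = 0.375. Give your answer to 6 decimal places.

-165.199951

h = (4 − 1)/8 = 0.375.
Nodes t₀,…,t₈ = 1, 1.375, 1.75, 2.125, 2.5, 2.875, 3.25, 3.625, 4.
f(t) = -2t⁴ + 3t³ + t² + 4t + 2: f₀=8, f₁=10.04052734375, f₂=9.3828125, f₃=3.02099609375, f₄=-13, f₅=-43.58447265625, f₆=-94.5859375, f₇=-172.80712890625, f₈=-286.
(h/2)·[f₀ + 2f₁ + 2f₂ + 2f₃ + 2f₄ + 2f₅ + 2f₆ + 2f₇ + f₈] = 0.1875·(-881.06640625) = -165.199951.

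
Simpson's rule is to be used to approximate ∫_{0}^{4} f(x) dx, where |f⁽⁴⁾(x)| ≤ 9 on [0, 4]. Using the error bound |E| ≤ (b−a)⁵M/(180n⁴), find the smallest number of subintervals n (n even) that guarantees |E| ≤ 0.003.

12

Need 9216/(180n⁴) ≤ 0.003.
n⁴ ≥ 9216/(180·0.003) = 17066.7 ⇒ n ≥ 11.4298, so the smallest even n is 12. (n must be even for Simpson's rule.)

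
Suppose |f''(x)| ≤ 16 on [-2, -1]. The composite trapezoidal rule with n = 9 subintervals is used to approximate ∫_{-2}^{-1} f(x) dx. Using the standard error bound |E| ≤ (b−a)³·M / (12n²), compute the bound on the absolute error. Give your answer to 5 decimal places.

|E| ≤ (1)³·16 / (12·9²) = 16/972 = 0.01646.

0.01646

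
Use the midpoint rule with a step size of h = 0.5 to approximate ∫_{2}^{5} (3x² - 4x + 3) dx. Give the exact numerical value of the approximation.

h = (5 − 2)/6 = 0.5.
Midpoints m₁,…,m₆ = 2.25, 2.75, 3.25, 3.75, 4.25, 4.75.
f(m₁)=9.1875, f(m₂)=14.6875, f(m₃)=21.6875, f(m₄)=30.1875, f(m₅)=40.1875, f(m₆)=51.6875.
h·[f(m₁) + f(m₂) + f(m₃) + f(m₄) + f(m₅) + f(m₆)] = 0.5·(167.625) = 83.8125.

83.8125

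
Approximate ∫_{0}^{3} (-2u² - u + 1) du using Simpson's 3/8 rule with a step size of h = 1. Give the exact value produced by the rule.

-19.5

h = (3 − 0)/3 = 1.
Nodes u₀,…,u₃ = 0, 1, 2, 3.
f(u) = -2u² - u + 1: f₀=1, f₁=-2, f₂=-9, f₃=-20.
(3h/8)·[f₀ + 3f₁ + 3f₂ + f₃] = 0.375·(-52) = -19.5.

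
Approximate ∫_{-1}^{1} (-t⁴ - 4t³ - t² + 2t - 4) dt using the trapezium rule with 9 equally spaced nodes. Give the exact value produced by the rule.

h = (1 − (-1))/8 = 0.25.
Nodes t₀,…,t₈ = -1, -0.75, -0.5, -0.25, 0, 0.25, 0.5, 0.75, 1.
f(t) = -t⁴ - 4t³ - t² + 2t - 4: f₀=-4, f₁=-4.69140625, f₂=-4.8125, f₃=-4.50390625, f₄=-4, f₅=-3.62890625, f₆=-3.8125, f₇=-5.06640625, f₈=-8.
(h/2)·[f₀ + 2f₁ + 2f₂ + 2f₃ + 2f₄ + 2f₅ + 2f₆ + 2f₇ + f₈] = 0.125·(-73.03125) = -9.12890625.

-9.12890625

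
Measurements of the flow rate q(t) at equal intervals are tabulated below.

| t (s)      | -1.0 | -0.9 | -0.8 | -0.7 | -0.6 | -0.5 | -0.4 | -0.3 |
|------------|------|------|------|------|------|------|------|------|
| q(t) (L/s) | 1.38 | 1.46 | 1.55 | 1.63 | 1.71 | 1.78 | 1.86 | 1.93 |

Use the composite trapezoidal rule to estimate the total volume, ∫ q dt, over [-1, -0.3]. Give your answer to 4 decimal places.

1.1645

h = 0.1, n = 7.
(h/2)·[y₀ + 2y₁ + 2y₂ + 2y₃ + 2y₄ + 2y₅ + 2y₆ + y₇] = 0.05·(23.29) = 1.1645.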